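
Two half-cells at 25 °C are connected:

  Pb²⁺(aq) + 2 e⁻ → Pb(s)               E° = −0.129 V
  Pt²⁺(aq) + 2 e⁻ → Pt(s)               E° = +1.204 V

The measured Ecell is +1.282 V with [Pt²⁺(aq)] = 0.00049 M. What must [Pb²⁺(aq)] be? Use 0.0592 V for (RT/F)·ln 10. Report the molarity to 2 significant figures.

Pt²⁺/Pt is the cathode (higher E°); E°cell = +1.204 − (−0.129) = +1.333 V with n = 2.
From the Nernst equation, log Q = n(E° − E)/0.0592 = 2·(+1.333 − (+1.282))/0.0592 = 1.723.
Balancing electrons gives Pt²⁺(aq) + Pb(s) → Pt(s) + Pb²⁺(aq); thus Q = [Pb²⁺(aq)] / [Pt²⁺(aq)].
Solving for the unknown gives log [Pb²⁺(aq)] = −1.587, so [Pb²⁺(aq)] ≈ 0.026 M.

0.026 M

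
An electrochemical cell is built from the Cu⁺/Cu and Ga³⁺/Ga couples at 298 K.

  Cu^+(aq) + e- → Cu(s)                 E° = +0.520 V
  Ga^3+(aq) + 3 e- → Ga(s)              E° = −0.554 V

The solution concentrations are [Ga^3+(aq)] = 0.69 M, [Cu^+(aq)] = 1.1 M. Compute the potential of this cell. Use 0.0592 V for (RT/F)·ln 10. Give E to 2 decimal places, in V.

+1.08 V

Cu⁺/Cu is reduced (cathode, E° = +0.520 V) and Ga³⁺/Ga is oxidized (anode).
The standard potential is +0.520 − (−0.554) = +1.074 V and the balanced reaction transfers n = 3 electrons.
For the overall reaction 3 Cu^+(aq) + Ga(s) → 3 Cu(s) + Ga^3+(aq), Q = [Ga^3+(aq)] / [Cu^+(aq)]^3 = 0.518, giving log Q = −0.285.
By the Nernst equation, E = +1.074 − (0.0592/3)·(−0.285) = +1.08 V.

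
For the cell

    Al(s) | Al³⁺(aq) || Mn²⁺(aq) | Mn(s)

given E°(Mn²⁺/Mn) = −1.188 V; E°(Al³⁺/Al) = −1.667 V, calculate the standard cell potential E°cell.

By convention the left-hand electrode in cell notation is the anode (oxidation) and the right-hand electrode is the cathode (reduction).
E°cell = E°(right) − E°(left) = −1.188 − (−1.667) = +0.479 V.

+0.479 V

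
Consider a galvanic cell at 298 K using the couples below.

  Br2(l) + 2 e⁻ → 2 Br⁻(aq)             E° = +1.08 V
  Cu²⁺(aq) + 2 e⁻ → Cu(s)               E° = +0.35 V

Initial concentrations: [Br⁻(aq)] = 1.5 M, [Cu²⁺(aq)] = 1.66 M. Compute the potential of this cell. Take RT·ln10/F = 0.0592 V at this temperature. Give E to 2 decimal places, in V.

Since E°(Br₂/Br⁻) > E°(Cu²⁺/Cu), Br₂/Br⁻ serves as the cathode.
E°cell = +1.08 − (+0.35) = +0.73 V, with n = 2 electrons transferred.
For the overall reaction Br2(l) + Cu(s) → 2 Br⁻(aq) + Cu²⁺(aq), Q = [Br⁻(aq)]^2·[Cu²⁺(aq)] = 3.73, giving log Q = 0.572.
By the Nernst equation, E = +0.73 − (0.0592/2)·(0.572) = +0.71 V.

+0.71 V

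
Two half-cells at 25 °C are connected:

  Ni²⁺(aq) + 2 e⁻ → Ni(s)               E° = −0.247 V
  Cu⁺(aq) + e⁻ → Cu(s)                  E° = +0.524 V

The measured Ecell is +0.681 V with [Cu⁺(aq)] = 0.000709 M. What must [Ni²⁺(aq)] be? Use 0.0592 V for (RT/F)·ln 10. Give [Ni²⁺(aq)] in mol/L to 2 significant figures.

The Cu⁺/Cu couple has the larger reduction potential, so it is the cathode: E°cell = +0.524 − (−0.247) = +0.771 V and n = 2.
Since E = E° − (0.0592/n)·log Q, log Q = n(E° − E)/0.0592 = 3.041.
The balanced reaction is 2 Cu⁺(aq) + Ni(s) → 2 Cu(s) + Ni²⁺(aq), so Q = [Ni²⁺(aq)] / [Cu⁺(aq)]^2.
Isolating [Ni²⁺(aq)] in Q = 10^{3.041} yields log [Ni²⁺(aq)] = −3.258, i.e. 0.00055 M.

0.00055 M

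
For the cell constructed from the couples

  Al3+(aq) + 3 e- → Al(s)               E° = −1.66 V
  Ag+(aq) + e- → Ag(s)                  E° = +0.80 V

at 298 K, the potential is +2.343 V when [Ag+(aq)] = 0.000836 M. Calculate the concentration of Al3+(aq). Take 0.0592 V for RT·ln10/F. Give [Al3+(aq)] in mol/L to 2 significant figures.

The Ag⁺/Ag couple has the larger reduction potential, so it is the cathode: E°cell = +0.80 − (−1.66) = +2.46 V and n = 3.
From the Nernst equation, log Q = n(E° − E)/0.0592 = 3·(+2.46 − (+2.343))/0.0592 = 5.929.
The balanced reaction is 3 Ag+(aq) + Al(s) → 3 Ag(s) + Al3+(aq), so Q = [Al3+(aq)] / [Ag+(aq)]^3.
Solving for the unknown gives log [Al3+(aq)] = −3.304, so [Al3+(aq)] ≈ 0.00050 M.

0.00050 M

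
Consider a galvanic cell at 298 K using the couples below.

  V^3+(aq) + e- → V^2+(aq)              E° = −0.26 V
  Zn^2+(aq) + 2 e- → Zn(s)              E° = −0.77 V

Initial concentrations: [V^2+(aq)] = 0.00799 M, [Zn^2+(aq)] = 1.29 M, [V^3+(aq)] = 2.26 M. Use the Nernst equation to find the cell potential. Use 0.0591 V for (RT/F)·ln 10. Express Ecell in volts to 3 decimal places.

Since E°(V³⁺/V²⁺) > E°(Zn²⁺/Zn), V³⁺/V²⁺ serves as the cathode.
The standard potential is −0.26 − (−0.77) = +0.51 V and the balanced reaction transfers n = 2 electrons.
The balanced reaction is 2 V^3+(aq) + Zn(s) → 2 V^2+(aq) + Zn^2+(aq), so Q = ([V^2+(aq)]^2·[Zn^2+(aq)]) / [V^3+(aq)]^2 = 1.61×10^−5 and log Q = −4.793.
E = E° − (0.0591/n)·log Q = +0.51 − (0.0591/2)(−4.793) = +0.652 V.

+0.652 V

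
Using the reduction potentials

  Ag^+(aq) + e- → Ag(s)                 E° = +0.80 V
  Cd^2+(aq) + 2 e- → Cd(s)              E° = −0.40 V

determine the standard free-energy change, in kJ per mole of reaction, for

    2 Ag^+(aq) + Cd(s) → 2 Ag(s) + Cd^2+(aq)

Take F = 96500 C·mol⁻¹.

−232 kJ/mol

In the reaction as written Ag^+(aq) is reduced, so the Ag⁺/Ag couple is the cathode and Cd²⁺/Cd is the anode.
E°cell = +0.80 − (−0.40) = +1.20 V; balancing electrons gives n = 2.
ΔG° = −nFE°cell = −(2)(96500)(+1.20) J/mol = −232 kJ/mol.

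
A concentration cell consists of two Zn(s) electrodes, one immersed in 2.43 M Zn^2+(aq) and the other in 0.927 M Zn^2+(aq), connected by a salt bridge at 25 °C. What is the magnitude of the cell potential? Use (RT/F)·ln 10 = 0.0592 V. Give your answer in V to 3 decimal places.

For a concentration cell E°cell = 0, since both electrodes use the same couple.
The compartment with the higher Zn^2+(aq) concentration (2.43 M) acts as the cathode; ions are reduced there and produced at the dilute (0.927 M) anode.
With n = 2, Ecell = −(0.0592/2)·log([dilute]/[conc]) = −(0.0592/2)·log(0.927/2.43) = +0.012 V.

0.012 V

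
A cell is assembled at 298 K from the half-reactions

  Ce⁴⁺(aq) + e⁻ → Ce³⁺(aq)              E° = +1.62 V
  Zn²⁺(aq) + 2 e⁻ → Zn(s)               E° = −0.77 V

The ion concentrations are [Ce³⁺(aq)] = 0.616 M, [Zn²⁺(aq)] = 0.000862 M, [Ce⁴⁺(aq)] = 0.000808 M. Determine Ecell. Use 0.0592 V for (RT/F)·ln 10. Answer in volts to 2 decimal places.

The Ce⁴⁺/Ce³⁺ couple has the more positive E°, so it is the cathode; Zn²⁺/Zn is the anode.
E°cell = E°cat − E°an = +1.62 − (−0.77) = +2.39 V; n = 2.
Balancing gives 2 Ce⁴⁺(aq) + Zn(s) → 2 Ce³⁺(aq) + Zn²⁺(aq); hence Q = ([Ce³⁺(aq)]^2·[Zn²⁺(aq)]) / [Ce⁴⁺(aq)]^2 = 501 (log Q = 2.700).
E = E° − (0.0592/n)·log Q = +2.39 − (0.0592/2)(2.700) = +2.31 V.

+2.31 V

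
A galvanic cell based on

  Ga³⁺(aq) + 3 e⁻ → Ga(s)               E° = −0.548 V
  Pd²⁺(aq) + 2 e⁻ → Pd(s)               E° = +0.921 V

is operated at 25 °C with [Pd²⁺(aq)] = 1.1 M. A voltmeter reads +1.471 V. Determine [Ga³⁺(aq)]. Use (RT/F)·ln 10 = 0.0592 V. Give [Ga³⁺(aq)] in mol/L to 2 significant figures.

0.91 M

With Pd²⁺/Pd at the cathode and Ga³⁺/Ga at the anode, E°cell = +0.921 − (−0.548) = +1.469 V (n = 6).
Rearranging E = E° − (0.0592/n)·log Q gives log Q = 6(+1.469 − (+1.471))/0.0592 = −0.203.
Balancing electrons gives 3 Pd²⁺(aq) + 2 Ga(s) → 3 Pd(s) + 2 Ga³⁺(aq); thus Q = [Ga³⁺(aq)]^2 / [Pd²⁺(aq)]^3.
Isolating [Ga³⁺(aq)] in Q = 10^{−0.203} yields log [Ga³⁺(aq)] = −0.039, i.e. 0.91 M.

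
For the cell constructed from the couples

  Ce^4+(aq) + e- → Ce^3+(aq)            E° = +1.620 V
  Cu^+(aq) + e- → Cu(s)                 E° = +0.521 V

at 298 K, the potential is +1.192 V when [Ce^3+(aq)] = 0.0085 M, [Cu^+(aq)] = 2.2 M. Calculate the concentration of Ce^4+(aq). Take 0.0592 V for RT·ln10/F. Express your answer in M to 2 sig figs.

0.70 M

Ce⁴⁺/Ce³⁺ is the cathode (higher E°); E°cell = +1.620 − (+0.521) = +1.099 V with n = 1.
Rearranging E = E° − (0.0592/n)·log Q gives log Q = 1(+1.099 − (+1.192))/0.0592 = −1.571.
Balancing electrons gives Ce^4+(aq) + Cu(s) → Ce^3+(aq) + Cu^+(aq); thus Q = ([Ce^3+(aq)]·[Cu^+(aq)]) / [Ce^4+(aq)].
Solving for the unknown gives log [Ce^4+(aq)] = −0.157, so [Ce^4+(aq)] ≈ 0.70 M.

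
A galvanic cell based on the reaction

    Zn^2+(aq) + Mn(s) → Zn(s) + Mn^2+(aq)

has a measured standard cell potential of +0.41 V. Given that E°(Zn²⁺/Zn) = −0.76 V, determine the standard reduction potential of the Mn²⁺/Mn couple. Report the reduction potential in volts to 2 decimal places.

−1.17 V

In the reaction as written the Zn²⁺/Zn couple is reduced (cathode) and Mn²⁺/Mn is oxidized (anode), so E°cell = E°(Zn²⁺/Zn) − E°(Mn²⁺/Mn).
E°(Mn²⁺/Mn) = E°(cathode) − E°cell = −0.76 − (+0.41) = −1.17 V.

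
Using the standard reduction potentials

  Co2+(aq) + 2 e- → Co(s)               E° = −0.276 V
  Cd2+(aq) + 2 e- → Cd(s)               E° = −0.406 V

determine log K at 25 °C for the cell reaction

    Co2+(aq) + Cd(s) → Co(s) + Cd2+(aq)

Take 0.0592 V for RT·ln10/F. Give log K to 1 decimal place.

log K = 4.4

The Co²⁺/Co couple is reduced (cathode); E°cell = −0.276 − (−0.406) = +0.130 V with n = 2.
At equilibrium E = 0, so log K = nE°cell / 0.0592 = (2)(+0.130) / 0.0592 = 4.4.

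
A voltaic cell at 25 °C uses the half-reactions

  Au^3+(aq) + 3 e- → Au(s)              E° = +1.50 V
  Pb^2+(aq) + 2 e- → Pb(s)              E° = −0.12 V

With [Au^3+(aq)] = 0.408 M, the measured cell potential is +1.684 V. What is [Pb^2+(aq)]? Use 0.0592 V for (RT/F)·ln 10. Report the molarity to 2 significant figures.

0.0038 M

Au³⁺/Au is the cathode (higher E°); E°cell = +1.50 − (−0.12) = +1.62 V with n = 6.
From the Nernst equation, log Q = n(E° − E)/0.0592 = 6·(+1.62 − (+1.684))/0.0592 = −6.486.
Balancing electrons gives 2 Au^3+(aq) + 3 Pb(s) → 2 Au(s) + 3 Pb^2+(aq); thus Q = [Pb^2+(aq)]^3 / [Au^3+(aq)]^2.
Solving for the unknown gives log [Pb^2+(aq)] = −2.422, so [Pb^2+(aq)] ≈ 0.0038 M.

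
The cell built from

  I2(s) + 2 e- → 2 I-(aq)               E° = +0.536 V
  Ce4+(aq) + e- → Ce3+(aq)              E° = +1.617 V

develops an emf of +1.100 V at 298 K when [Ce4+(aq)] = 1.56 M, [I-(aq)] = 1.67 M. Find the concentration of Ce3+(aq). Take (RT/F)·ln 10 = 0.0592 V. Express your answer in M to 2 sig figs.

The Ce⁴⁺/Ce³⁺ couple has the larger reduction potential, so it is the cathode: E°cell = +1.617 − (+0.536) = +1.081 V and n = 2.
Rearranging E = E° − (0.0592/n)·log Q gives log Q = 2(+1.081 − (+1.100))/0.0592 = −0.642.
The balanced reaction is 2 Ce4+(aq) + 2 I-(aq) → 2 Ce3+(aq) + I2(s), so Q = [Ce3+(aq)]^2 / ([Ce4+(aq)]^2·[I-(aq)]^2).
Isolating [Ce3+(aq)] in Q = 10^{−0.642} yields log [Ce3+(aq)] = 0.095, i.e. 1.2 M.

1.2 M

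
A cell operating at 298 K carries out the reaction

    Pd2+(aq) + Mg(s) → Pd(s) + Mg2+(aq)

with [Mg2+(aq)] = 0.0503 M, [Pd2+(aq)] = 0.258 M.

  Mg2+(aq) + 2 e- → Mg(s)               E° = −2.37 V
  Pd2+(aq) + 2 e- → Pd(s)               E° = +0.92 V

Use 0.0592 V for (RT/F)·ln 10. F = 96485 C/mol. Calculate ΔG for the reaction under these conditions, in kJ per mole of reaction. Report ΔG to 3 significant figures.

The standard cell potential is +0.92 − (−2.37) = +3.29 V, with n = 2 electrons in the balanced equation.
Here Q = [Mg2+(aq)] / [Pd2+(aq)] = 0.195 (log Q = −0.710), giving E = +3.29 − (0.0592/2)·(−0.710) = +3.3110 V.
Finally ΔG = −nFE = −(2)(96485 C/mol)(+3.3110 V) = −639 kJ/mol.

−639 kJ/mol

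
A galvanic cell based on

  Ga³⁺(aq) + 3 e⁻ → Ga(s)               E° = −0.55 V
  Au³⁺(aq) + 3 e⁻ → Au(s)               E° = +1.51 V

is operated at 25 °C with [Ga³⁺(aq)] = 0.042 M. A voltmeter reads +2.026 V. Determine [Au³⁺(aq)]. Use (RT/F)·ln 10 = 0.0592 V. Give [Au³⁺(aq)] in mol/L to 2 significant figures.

With Au³⁺/Au at the cathode and Ga³⁺/Ga at the anode, E°cell = +1.51 − (−0.55) = +2.06 V (n = 3).
From the Nernst equation, log Q = n(E° − E)/0.0592 = 3·(+2.06 − (+2.026))/0.0592 = 1.723.
For Au³⁺(aq) + Ga(s) → Au(s) + Ga³⁺(aq), the reaction quotient is Q = [Ga³⁺(aq)] / [Au³⁺(aq)].
Substituting the known concentrations and solving, log [Au³⁺(aq)] = −3.100 and [Au³⁺(aq)] = 0.00079 M.

0.00079 M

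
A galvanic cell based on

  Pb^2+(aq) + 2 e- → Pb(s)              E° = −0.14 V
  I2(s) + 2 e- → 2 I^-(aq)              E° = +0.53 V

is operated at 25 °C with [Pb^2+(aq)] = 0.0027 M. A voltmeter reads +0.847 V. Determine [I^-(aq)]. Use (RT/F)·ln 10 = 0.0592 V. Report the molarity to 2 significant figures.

With I₂/I⁻ at the cathode and Pb²⁺/Pb at the anode, E°cell = +0.53 − (−0.14) = +0.67 V (n = 2).
Since E = E° − (0.0592/n)·log Q, log Q = n(E° − E)/0.0592 = −5.980.
For I2(s) + Pb(s) → 2 I^-(aq) + Pb^2+(aq), the reaction quotient is Q = [I^-(aq)]^2·[Pb^2+(aq)].
Substituting the known concentrations and solving, log [I^-(aq)] = −1.706 and [I^-(aq)] = 0.020 M.

0.020 M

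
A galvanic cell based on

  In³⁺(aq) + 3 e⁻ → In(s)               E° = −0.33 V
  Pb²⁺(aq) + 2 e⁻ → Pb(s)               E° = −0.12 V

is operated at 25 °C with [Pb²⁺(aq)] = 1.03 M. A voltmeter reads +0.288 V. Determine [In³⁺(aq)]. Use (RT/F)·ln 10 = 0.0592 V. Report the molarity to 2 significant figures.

With Pb²⁺/Pb at the cathode and In³⁺/In at the anode, E°cell = −0.12 − (−0.33) = +0.21 V (n = 6).
Since E = E° − (0.0592/n)·log Q, log Q = n(E° − E)/0.0592 = −7.905.
Balancing electrons gives 3 Pb²⁺(aq) + 2 In(s) → 3 Pb(s) + 2 In³⁺(aq); thus Q = [In³⁺(aq)]^2 / [Pb²⁺(aq)]^3.
Isolating [In³⁺(aq)] in Q = 10^{−7.905} yields log [In³⁺(aq)] = −3.933, i.e. 0.00012 M.

0.00012 M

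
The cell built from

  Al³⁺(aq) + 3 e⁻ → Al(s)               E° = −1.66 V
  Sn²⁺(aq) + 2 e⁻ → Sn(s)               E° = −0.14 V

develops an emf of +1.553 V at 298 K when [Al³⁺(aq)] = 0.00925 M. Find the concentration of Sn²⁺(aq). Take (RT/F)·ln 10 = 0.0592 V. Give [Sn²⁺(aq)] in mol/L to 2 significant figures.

Sn²⁺/Sn is the cathode (higher E°); E°cell = −0.14 − (−1.66) = +1.52 V with n = 6.
Since E = E° − (0.0592/n)·log Q, log Q = n(E° − E)/0.0592 = −3.345.
For 3 Sn²⁺(aq) + 2 Al(s) → 3 Sn(s) + 2 Al³⁺(aq), the reaction quotient is Q = [Al³⁺(aq)]^2 / [Sn²⁺(aq)]^3.
Isolating [Sn²⁺(aq)] in Q = 10^{−3.345} yields log [Sn²⁺(aq)] = −0.241, i.e. 0.57 M.

0.57 M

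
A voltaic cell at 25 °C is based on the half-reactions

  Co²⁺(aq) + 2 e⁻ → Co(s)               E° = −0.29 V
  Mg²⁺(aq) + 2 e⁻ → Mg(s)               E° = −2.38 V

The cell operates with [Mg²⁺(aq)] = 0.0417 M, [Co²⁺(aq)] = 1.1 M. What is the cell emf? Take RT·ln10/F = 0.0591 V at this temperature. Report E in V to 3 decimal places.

+2.132 V

Co²⁺/Co is reduced (cathode, E° = −0.29 V) and Mg²⁺/Mg is oxidized (anode).
E°cell = −0.29 − (−2.38) = +2.09 V, with n = 2 electrons transferred.
For the overall reaction Co²⁺(aq) + Mg(s) → Co(s) + Mg²⁺(aq), Q = [Mg²⁺(aq)] / [Co²⁺(aq)] = 0.0379, giving log Q = −1.421.
E = E° − (0.0591/n)·log Q = +2.09 − (0.0591/2)(−1.421) = +2.132 V.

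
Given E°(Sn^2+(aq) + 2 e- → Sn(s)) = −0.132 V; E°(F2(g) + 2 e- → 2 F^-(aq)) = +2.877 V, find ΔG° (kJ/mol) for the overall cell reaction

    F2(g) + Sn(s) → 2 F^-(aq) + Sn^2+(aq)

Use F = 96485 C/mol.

−581 kJ/mol

In the reaction as written F2(g) is reduced, so the F₂/F⁻ couple is the cathode and Sn²⁺/Sn is the anode.
E°cell = +2.877 − (−0.132) = +3.009 V; balancing electrons gives n = 2.
ΔG° = −nFE°cell = −(2)(96485)(+3.009) J/mol = −581 kJ/mol.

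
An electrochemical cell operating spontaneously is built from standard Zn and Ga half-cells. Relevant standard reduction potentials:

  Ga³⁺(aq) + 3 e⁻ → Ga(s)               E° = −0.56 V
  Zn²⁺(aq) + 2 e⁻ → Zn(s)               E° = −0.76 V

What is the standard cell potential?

The Ga³⁺/Ga couple has the higher E°, so Ga ion is reduced (cathode) and Zn is oxidized (anode).
E°cell = E°(cathode) − E°(anode) = −0.56 − (−0.76) = +0.20 V.

+0.20 V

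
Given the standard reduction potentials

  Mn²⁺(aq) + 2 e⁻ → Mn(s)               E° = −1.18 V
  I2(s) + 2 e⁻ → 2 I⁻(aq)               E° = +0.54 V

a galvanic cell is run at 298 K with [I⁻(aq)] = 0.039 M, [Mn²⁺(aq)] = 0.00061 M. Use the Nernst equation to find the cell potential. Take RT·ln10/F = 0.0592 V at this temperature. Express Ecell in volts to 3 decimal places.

Since E°(I₂/I⁻) > E°(Mn²⁺/Mn), I₂/I⁻ serves as the cathode.
E°cell = E°cat − E°an = +0.54 − (−1.18) = +1.72 V; n = 2.
Balancing gives I2(s) + Mn(s) → 2 I⁻(aq) + Mn²⁺(aq); hence Q = [I⁻(aq)]^2·[Mn²⁺(aq)] = 9.28×10^−7 (log Q = −6.033).
Applying E = E° − (RT ln10/nF)·log Q gives +1.72 − (0.0592/2)(−6.033) = +1.899 V.

+1.899 V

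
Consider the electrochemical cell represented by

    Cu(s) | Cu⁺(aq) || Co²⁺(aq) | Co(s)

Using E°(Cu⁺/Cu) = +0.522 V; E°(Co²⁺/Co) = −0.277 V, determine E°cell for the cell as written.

By convention the left-hand electrode in cell notation is the anode (oxidation) and the right-hand electrode is the cathode (reduction).
E°cell = E°(right) − E°(left) = −0.277 − (+0.522) = −0.799 V.
The negative sign shows that, as written, the cell would require an external voltage to drive the reaction.

−0.799 V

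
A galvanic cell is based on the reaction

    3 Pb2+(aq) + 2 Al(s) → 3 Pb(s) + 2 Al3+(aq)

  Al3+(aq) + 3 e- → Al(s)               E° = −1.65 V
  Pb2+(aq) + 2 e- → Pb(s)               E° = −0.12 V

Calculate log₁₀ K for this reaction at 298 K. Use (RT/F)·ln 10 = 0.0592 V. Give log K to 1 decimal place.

log K = 155.1

The Pb²⁺/Pb couple is reduced (cathode); E°cell = −0.12 − (−1.65) = +1.53 V with n = 6.
At equilibrium E = 0, so log K = nE°cell / 0.0592 = (6)(+1.53) / 0.0592 = 155.1.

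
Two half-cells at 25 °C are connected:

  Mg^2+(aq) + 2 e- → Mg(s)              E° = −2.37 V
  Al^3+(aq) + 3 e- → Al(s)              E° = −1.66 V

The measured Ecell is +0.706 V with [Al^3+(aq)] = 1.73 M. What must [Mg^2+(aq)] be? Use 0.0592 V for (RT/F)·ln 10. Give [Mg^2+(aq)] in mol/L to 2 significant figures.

2.0 M

With Al³⁺/Al at the cathode and Mg²⁺/Mg at the anode, E°cell = −1.66 − (−2.37) = +0.71 V (n = 6).
Since E = E° − (0.0592/n)·log Q, log Q = n(E° − E)/0.0592 = 0.405.
Balancing electrons gives 2 Al^3+(aq) + 3 Mg(s) → 2 Al(s) + 3 Mg^2+(aq); thus Q = [Mg^2+(aq)]^3 / [Al^3+(aq)]^2.
Solving for the unknown gives log [Mg^2+(aq)] = 0.294, so [Mg^2+(aq)] ≈ 2.0 M.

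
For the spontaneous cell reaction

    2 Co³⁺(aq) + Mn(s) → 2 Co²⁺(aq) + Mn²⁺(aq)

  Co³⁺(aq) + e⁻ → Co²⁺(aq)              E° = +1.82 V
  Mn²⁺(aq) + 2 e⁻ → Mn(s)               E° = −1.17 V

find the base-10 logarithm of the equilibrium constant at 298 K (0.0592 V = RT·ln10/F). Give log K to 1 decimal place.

The Co³⁺/Co²⁺ couple is reduced (cathode); E°cell = +1.82 − (−1.17) = +2.99 V with n = 2.
At equilibrium E = 0, so log K = nE°cell / 0.0592 = (2)(+2.99) / 0.0592 = 101.0.

log K = 101.0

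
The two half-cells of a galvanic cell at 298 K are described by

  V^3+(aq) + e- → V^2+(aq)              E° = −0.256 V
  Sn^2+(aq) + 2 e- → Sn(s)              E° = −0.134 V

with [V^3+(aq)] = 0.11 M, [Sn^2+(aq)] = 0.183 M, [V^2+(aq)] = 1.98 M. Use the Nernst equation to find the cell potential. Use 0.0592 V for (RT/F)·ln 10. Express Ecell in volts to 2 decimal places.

+0.17 V

The Sn²⁺/Sn couple has the more positive E°, so it is the cathode; V³⁺/V²⁺ is the anode.
E°cell = E°cat − E°an = −0.134 − (−0.256) = +0.122 V; n = 2.
Balancing gives Sn^2+(aq) + 2 V^2+(aq) → Sn(s) + 2 V^3+(aq); hence Q = [V^3+(aq)]^2 / ([Sn^2+(aq)]·[V^2+(aq)]^2) = 0.0169 (log Q = −1.773).
Applying E = E° − (RT ln10/nF)·log Q gives +0.122 − (0.0592/2)(−1.773) = +0.17 V.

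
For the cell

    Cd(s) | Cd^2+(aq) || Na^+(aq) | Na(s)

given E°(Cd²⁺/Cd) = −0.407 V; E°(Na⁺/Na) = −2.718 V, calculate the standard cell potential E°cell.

−2.311 V

By convention the left-hand electrode in cell notation is the anode (oxidation) and the right-hand electrode is the cathode (reduction).
E°cell = E°(right) − E°(left) = −2.718 − (−0.407) = −2.311 V.
The negative sign shows that, as written, the cell would require an external voltage to drive the reaction.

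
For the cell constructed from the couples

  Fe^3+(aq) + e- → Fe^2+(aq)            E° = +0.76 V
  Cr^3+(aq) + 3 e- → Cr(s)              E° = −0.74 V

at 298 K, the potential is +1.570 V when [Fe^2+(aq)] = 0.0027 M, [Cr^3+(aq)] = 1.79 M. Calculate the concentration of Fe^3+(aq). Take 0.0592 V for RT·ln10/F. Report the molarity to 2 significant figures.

Fe³⁺/Fe²⁺ is the cathode (higher E°); E°cell = +0.76 − (−0.74) = +1.50 V with n = 3.
Since E = E° − (0.0592/n)·log Q, log Q = n(E° − E)/0.0592 = −3.547.
Balancing electrons gives 3 Fe^3+(aq) + Cr(s) → 3 Fe^2+(aq) + Cr^3+(aq); thus Q = ([Fe^2+(aq)]^3·[Cr^3+(aq)]) / [Fe^3+(aq)]^3.
Isolating [Fe^3+(aq)] in Q = 10^{−3.547} yields log [Fe^3+(aq)] = −1.302, i.e. 0.050 M.

0.050 M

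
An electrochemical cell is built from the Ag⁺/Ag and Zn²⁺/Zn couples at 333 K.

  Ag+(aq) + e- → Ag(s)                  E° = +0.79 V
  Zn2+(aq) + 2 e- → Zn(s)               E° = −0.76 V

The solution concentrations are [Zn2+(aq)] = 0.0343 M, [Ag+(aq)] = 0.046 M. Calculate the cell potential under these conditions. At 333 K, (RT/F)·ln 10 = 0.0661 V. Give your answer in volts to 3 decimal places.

+1.510 V

Since E°(Ag⁺/Ag) > E°(Zn²⁺/Zn), Ag⁺/Ag serves as the cathode.
E°cell = +0.79 − (−0.76) = +1.55 V, with n = 2 electrons transferred.
For the overall reaction 2 Ag+(aq) + Zn(s) → 2 Ag(s) + Zn2+(aq), Q = [Zn2+(aq)] / [Ag+(aq)]^2 = 16.2, giving log Q = 1.210.
E = E° − (0.0661/n)·log Q = +1.55 − (0.0661/2)(1.210) = +1.510 V.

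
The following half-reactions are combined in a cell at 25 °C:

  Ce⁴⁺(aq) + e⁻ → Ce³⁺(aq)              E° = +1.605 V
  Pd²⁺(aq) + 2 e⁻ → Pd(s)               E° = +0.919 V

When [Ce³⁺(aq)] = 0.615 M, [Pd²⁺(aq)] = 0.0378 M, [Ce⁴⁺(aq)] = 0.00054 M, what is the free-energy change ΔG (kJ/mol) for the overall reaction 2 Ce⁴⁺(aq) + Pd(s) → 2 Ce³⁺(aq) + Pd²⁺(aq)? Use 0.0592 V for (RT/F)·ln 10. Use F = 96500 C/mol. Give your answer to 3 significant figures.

−106 kJ/mol

With Ce⁴⁺/Ce³⁺ reduced at the cathode, E°cell = +1.605 − (+0.919) = +0.686 V and n = 2.
Here Q = ([Ce³⁺(aq)]^2·[Pd²⁺(aq)]) / [Ce⁴⁺(aq)]^2 = 4.9×10^4 (log Q = 4.690), giving E = +0.686 − (0.0592/2)·(4.690) = +0.5472 V.
ΔG = −nFE = −(2)(96500)(+0.5472) J/mol = −106 kJ/mol.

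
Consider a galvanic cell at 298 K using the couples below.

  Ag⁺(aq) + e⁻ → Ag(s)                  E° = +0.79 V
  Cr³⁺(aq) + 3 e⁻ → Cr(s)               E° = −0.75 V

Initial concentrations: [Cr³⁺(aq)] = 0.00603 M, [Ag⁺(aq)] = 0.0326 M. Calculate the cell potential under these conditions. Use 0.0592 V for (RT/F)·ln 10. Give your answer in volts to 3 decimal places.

+1.496 V

Ag⁺/Ag is reduced (cathode, E° = +0.79 V) and Cr³⁺/Cr is oxidized (anode).
The standard potential is +0.79 − (−0.75) = +1.54 V and the balanced reaction transfers n = 3 electrons.
The balanced reaction is 3 Ag⁺(aq) + Cr(s) → 3 Ag(s) + Cr³⁺(aq), so Q = [Cr³⁺(aq)] / [Ag⁺(aq)]^3 = 174 and log Q = 2.241.
E = E° − (0.0592/n)·log Q = +1.54 − (0.0592/3)(2.241) = +1.496 V.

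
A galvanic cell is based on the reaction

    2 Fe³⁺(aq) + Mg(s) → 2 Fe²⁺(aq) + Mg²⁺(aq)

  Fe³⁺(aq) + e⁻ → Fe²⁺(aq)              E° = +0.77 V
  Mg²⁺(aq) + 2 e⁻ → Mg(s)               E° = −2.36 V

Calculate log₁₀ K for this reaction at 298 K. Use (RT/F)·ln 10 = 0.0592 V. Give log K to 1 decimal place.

log K = 105.7

The Fe³⁺/Fe²⁺ couple is reduced (cathode); E°cell = +0.77 − (−2.36) = +3.13 V with n = 2.
At equilibrium E = 0, so log K = nE°cell / 0.0592 = (2)(+3.13) / 0.0592 = 105.7.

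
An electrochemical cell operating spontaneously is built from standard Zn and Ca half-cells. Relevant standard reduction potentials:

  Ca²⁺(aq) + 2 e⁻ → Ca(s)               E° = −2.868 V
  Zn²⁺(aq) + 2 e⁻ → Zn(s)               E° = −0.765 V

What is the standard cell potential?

Of the two couples in this cell, the one with the more positive reduction potential is reduced at the cathode: here that is Zn²⁺/Zn (−0.765 V); Ca²⁺/Ca (−2.868 V) is the anode.
E°cell = E°(cathode) − E°(anode) = −0.765 − (−2.868) = +2.103 V.

+2.103 V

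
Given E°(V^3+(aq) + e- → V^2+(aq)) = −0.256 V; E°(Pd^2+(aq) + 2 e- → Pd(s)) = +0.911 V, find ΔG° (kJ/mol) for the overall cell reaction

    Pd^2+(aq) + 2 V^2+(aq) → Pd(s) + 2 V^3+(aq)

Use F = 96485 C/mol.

In the reaction as written Pd^2+(aq) is reduced, so the Pd²⁺/Pd couple is the cathode and V³⁺/V²⁺ is the anode.
E°cell = +0.911 − (−0.256) = +1.167 V; balancing electrons gives n = 2.
ΔG° = −nFE°cell = −(2)(96485)(+1.167) J/mol = −225 kJ/mol.

−225 kJ/mol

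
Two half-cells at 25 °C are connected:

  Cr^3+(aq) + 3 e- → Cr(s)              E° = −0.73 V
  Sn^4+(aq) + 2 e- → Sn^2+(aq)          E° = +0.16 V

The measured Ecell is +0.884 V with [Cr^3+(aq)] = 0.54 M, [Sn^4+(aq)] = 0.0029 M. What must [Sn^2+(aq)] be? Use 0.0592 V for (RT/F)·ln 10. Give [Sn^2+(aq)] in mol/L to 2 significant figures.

0.0070 M

Sn⁴⁺/Sn²⁺ is the cathode (higher E°); E°cell = +0.16 − (−0.73) = +0.89 V with n = 6.
Since E = E° − (0.0592/n)·log Q, log Q = n(E° − E)/0.0592 = 0.608.
Balancing electrons gives 3 Sn^4+(aq) + 2 Cr(s) → 3 Sn^2+(aq) + 2 Cr^3+(aq); thus Q = ([Sn^2+(aq)]^3·[Cr^3+(aq)]^2) / [Sn^4+(aq)]^3.
Isolating [Sn^2+(aq)] in Q = 10^{0.608} yields log [Sn^2+(aq)] = −2.157, i.e. 0.0070 M.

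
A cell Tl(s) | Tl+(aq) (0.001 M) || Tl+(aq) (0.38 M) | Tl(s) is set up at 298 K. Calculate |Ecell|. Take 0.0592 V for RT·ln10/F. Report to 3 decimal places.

0.153 V

For a concentration cell E°cell = 0, since both electrodes use the same couple.
The compartment with the higher Tl+(aq) concentration (0.38 M) acts as the cathode; ions are reduced there and produced at the dilute (0.001 M) anode.
With n = 1, Ecell = −(0.0592/1)·log([dilute]/[conc]) = −(0.0592/1)·log(0.001/0.38) = +0.153 V.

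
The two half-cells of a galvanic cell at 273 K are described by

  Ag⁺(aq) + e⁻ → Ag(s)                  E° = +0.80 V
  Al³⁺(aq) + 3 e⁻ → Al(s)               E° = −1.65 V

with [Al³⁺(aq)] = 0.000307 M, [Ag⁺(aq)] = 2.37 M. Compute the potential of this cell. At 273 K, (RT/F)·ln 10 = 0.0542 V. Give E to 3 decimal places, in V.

+2.534 V

Since E°(Ag⁺/Ag) > E°(Al³⁺/Al), Ag⁺/Ag serves as the cathode.
The standard potential is +0.80 − (−1.65) = +2.45 V and the balanced reaction transfers n = 3 electrons.
The balanced reaction is 3 Ag⁺(aq) + Al(s) → 3 Ag(s) + Al³⁺(aq), so Q = [Al³⁺(aq)] / [Ag⁺(aq)]^3 = 2.31×10^−5 and log Q = −4.637.
Applying E = E° − (RT ln10/nF)·log Q gives +2.45 − (0.0542/3)(−4.637) = +2.534 V.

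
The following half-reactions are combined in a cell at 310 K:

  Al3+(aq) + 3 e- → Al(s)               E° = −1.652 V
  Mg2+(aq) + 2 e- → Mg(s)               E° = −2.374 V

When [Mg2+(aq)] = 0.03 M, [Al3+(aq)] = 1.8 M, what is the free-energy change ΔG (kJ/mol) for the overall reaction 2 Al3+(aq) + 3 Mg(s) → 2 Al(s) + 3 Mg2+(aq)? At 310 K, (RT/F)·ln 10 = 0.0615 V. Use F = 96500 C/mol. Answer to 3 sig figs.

With Al³⁺/Al reduced at the cathode, E°cell = −1.652 − (−2.374) = +0.722 V and n = 6.
Here Q = [Mg2+(aq)]^3 / [Al3+(aq)]^2 = 8.33×10^−6 (log Q = −5.079), giving E = +0.722 − (0.0615/6)·(−5.079) = +0.7741 V.
ΔG = −nFE = −(6)(96500)(+0.7741) J/mol = −448 kJ/mol.

−448 kJ/mol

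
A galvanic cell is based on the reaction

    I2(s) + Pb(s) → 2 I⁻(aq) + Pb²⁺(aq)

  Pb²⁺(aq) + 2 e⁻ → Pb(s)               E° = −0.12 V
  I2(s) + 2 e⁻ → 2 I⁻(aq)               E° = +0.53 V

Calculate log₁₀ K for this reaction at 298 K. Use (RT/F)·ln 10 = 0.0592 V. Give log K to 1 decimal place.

The I₂/I⁻ couple is reduced (cathode); E°cell = +0.53 − (−0.12) = +0.65 V with n = 2.
At equilibrium E = 0, so log K = nE°cell / 0.0592 = (2)(+0.65) / 0.0592 = 22.0.

log K = 22.0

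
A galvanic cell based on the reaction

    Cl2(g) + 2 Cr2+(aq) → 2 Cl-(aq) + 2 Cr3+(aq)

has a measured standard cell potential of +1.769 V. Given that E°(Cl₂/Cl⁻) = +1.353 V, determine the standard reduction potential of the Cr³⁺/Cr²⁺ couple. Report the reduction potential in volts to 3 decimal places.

In the reaction as written the Cl₂/Cl⁻ couple is reduced (cathode) and Cr³⁺/Cr²⁺ is oxidized (anode), so E°cell = E°(Cl₂/Cl⁻) − E°(Cr³⁺/Cr²⁺).
E°(Cr³⁺/Cr²⁺) = E°(cathode) − E°cell = +1.353 − (+1.769) = −0.416 V.

−0.416 V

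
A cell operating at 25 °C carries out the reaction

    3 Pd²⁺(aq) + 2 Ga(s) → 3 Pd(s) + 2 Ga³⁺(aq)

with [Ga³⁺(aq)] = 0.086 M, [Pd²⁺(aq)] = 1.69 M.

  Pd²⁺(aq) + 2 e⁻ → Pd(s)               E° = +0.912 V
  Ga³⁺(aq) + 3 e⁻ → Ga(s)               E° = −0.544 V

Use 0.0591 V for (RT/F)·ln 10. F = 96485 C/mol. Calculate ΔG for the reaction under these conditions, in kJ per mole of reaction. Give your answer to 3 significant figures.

With Pd²⁺/Pd reduced at the cathode, E°cell = +0.912 − (−0.544) = +1.456 V and n = 6.
Q = [Ga³⁺(aq)]^2 / [Pd²⁺(aq)]^3 = 0.00153, so log Q = −2.815 and E = +1.456 − (0.0591/6)(−2.815) = +1.4837 V.
Finally ΔG = −nFE = −(6)(96485 C/mol)(+1.4837 V) = −859 kJ/mol.

−859 kJ/mol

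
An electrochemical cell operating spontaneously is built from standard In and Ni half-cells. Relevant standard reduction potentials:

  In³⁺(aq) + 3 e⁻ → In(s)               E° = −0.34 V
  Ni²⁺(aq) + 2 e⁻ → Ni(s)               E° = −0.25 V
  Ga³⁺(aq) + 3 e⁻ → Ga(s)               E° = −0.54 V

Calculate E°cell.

+0.09 V

The Ni²⁺/Ni couple has the higher E°, so Ni ion is reduced (cathode) and In is oxidized (anode).
E°cell = E°(cathode) − E°(anode) = −0.25 − (−0.34) = +0.09 V.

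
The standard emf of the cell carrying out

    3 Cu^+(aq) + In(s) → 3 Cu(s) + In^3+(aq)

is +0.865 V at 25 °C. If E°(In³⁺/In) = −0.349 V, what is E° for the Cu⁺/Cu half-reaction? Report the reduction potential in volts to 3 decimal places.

+0.516 V

In the reaction as written the Cu⁺/Cu couple is reduced (cathode) and In³⁺/In is oxidized (anode), so E°cell = E°(Cu⁺/Cu) − E°(In³⁺/In).
E°(Cu⁺/Cu) = E°cell + E°(anode) = +0.865 + (−0.349) = +0.516 V.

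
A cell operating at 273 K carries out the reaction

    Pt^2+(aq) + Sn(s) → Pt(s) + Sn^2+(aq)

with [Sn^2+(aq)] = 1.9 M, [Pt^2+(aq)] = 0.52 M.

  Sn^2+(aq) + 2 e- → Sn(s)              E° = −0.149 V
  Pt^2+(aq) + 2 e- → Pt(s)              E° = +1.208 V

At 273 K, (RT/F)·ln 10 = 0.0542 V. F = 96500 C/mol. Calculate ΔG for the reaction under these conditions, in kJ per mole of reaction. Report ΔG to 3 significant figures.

With Pt²⁺/Pt reduced at the cathode, E°cell = +1.208 − (−0.149) = +1.357 V and n = 2.
Q = [Sn^2+(aq)] / [Pt^2+(aq)] = 3.65, so log Q = 0.563 and E = +1.357 − (0.0542/2)(0.563) = +1.3417 V.
Finally ΔG = −nFE = −(2)(96500 C/mol)(+1.3417 V) = −259 kJ/mol.

−259 kJ/mol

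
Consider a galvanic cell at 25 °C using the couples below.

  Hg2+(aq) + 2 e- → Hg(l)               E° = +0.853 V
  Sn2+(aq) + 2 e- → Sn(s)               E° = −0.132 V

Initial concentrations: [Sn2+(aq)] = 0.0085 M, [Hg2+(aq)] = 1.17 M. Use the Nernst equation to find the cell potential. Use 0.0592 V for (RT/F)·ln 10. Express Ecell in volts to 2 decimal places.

Since E°(Hg²⁺/Hg) > E°(Sn²⁺/Sn), Hg²⁺/Hg serves as the cathode.
The standard potential is +0.853 − (−0.132) = +0.985 V and the balanced reaction transfers n = 2 electrons.
The balanced reaction is Hg2+(aq) + Sn(s) → Hg(l) + Sn2+(aq), so Q = [Sn2+(aq)] / [Hg2+(aq)] = 0.00726 and log Q = −2.139.
By the Nernst equation, E = +0.985 − (0.0592/2)·(−2.139) = +1.05 V.

+1.05 V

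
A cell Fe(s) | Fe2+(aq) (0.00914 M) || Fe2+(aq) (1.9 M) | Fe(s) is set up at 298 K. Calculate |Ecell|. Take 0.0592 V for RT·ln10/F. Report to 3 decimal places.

0.069 V

For a concentration cell E°cell = 0, since both electrodes use the same couple.
The compartment with the higher Fe2+(aq) concentration (1.9 M) acts as the cathode; ions are reduced there and produced at the dilute (0.00914 M) anode.
With n = 2, Ecell = −(0.0592/2)·log([dilute]/[conc]) = −(0.0592/2)·log(0.00914/1.9) = +0.069 V.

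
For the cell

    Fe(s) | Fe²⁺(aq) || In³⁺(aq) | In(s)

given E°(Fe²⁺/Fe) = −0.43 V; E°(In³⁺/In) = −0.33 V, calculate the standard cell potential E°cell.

By convention the left-hand electrode in cell notation is the anode (oxidation) and the right-hand electrode is the cathode (reduction).
E°cell = E°(right) − E°(left) = −0.33 − (−0.43) = +0.10 V.

+0.10 V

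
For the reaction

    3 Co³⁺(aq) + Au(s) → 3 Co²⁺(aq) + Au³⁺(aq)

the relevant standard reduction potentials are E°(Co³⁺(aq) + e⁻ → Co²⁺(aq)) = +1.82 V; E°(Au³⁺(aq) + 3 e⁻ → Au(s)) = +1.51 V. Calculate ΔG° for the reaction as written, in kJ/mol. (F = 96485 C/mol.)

In the reaction as written Co³⁺(aq) is reduced, so the Co³⁺/Co²⁺ couple is the cathode and Au³⁺/Au is the anode.
E°cell = +1.82 − (+1.51) = +0.31 V; balancing electrons gives n = 3.
ΔG° = −nFE°cell = −(3)(96485)(+0.31) J/mol = −89.7 kJ/mol.

−89.7 kJ/mol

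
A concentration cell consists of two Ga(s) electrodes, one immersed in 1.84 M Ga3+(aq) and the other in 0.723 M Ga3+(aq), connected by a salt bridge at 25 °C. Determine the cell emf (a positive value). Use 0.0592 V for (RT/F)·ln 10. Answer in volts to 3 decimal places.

For a concentration cell E°cell = 0, since both electrodes use the same couple.
The compartment with the higher Ga3+(aq) concentration (1.84 M) acts as the cathode; ions are reduced there and produced at the dilute (0.723 M) anode.
With n = 3, Ecell = −(0.0592/3)·log([dilute]/[conc]) = −(0.0592/3)·log(0.723/1.84) = +0.008 V.

0.008 V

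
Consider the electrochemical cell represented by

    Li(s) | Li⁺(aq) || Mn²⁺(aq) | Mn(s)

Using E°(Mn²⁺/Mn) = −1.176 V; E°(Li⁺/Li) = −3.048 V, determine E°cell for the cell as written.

+1.872 V

By convention the left-hand electrode in cell notation is the anode (oxidation) and the right-hand electrode is the cathode (reduction).
E°cell = E°(right) − E°(left) = −1.176 − (−3.048) = +1.872 V.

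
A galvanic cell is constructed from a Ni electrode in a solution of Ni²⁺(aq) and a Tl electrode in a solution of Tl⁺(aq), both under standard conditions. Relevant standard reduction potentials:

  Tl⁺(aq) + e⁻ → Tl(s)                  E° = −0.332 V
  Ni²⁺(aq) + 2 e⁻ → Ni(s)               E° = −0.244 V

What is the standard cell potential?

Of the two couples in this cell, the one with the more positive reduction potential is reduced at the cathode: here that is Ni²⁺/Ni (−0.244 V); Tl⁺/Tl (−0.332 V) is the anode.
E°cell = E°(cathode) − E°(anode) = −0.244 − (−0.332) = +0.088 V.

+0.088 V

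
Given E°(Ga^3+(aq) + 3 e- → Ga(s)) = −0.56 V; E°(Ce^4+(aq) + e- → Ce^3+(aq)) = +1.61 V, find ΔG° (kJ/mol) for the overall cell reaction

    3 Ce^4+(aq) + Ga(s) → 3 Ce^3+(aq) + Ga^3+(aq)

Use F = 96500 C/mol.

In the reaction as written Ce^4+(aq) is reduced, so the Ce⁴⁺/Ce³⁺ couple is the cathode and Ga³⁺/Ga is the anode.
E°cell = +1.61 − (−0.56) = +2.17 V; balancing electrons gives n = 3.
ΔG° = −nFE°cell = −(3)(96500)(+2.17) J/mol = −628 kJ/mol.

−628 kJ/mol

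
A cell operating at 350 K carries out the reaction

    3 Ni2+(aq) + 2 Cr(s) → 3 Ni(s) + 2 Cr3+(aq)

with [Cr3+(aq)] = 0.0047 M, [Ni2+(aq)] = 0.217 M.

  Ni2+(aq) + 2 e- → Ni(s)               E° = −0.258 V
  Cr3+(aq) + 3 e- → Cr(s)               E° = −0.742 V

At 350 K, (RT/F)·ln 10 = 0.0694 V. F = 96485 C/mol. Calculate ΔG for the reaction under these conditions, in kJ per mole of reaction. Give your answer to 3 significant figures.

−298 kJ/mol

The standard cell potential is −0.258 − (−0.742) = +0.484 V, with n = 6 electrons in the balanced equation.
Here Q = [Cr3+(aq)]^2 / [Ni2+(aq)]^3 = 0.00216 (log Q = −2.665), giving E = +0.484 − (0.0694/6)·(−2.665) = +0.5148 V.
Then ΔG = −nFE = −6 × 96485 × +0.5148 J/mol = −298 kJ/mol.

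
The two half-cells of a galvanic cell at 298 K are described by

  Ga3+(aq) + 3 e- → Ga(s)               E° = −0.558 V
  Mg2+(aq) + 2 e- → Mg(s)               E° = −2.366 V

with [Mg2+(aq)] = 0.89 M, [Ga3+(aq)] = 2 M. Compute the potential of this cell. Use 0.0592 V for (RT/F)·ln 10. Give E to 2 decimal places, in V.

+1.82 V

Since E°(Ga³⁺/Ga) > E°(Mg²⁺/Mg), Ga³⁺/Ga serves as the cathode.
E°cell = −0.558 − (−2.366) = +1.808 V, with n = 6 electrons transferred.
The balanced reaction is 2 Ga3+(aq) + 3 Mg(s) → 2 Ga(s) + 3 Mg2+(aq), so Q = [Mg2+(aq)]^3 / [Ga3+(aq)]^2 = 0.176 and log Q = −0.754.
E = E° − (0.0592/n)·log Q = +1.808 − (0.0592/6)(−0.754) = +1.82 V.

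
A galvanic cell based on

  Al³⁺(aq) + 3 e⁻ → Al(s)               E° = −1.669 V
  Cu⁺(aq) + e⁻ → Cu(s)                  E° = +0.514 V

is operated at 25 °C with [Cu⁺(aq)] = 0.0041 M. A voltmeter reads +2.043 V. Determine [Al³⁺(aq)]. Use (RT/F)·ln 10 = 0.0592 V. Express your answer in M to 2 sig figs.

Cu⁺/Cu is the cathode (higher E°); E°cell = +0.514 − (−1.669) = +2.183 V with n = 3.
Rearranging E = E° − (0.0592/n)·log Q gives log Q = 3(+2.183 − (+2.043))/0.0592 = 7.095.
For 3 Cu⁺(aq) + Al(s) → 3 Cu(s) + Al³⁺(aq), the reaction quotient is Q = [Al³⁺(aq)] / [Cu⁺(aq)]^3.
Isolating [Al³⁺(aq)] in Q = 10^{7.095} yields log [Al³⁺(aq)] = −0.067, i.e. 0.86 M.

0.86 M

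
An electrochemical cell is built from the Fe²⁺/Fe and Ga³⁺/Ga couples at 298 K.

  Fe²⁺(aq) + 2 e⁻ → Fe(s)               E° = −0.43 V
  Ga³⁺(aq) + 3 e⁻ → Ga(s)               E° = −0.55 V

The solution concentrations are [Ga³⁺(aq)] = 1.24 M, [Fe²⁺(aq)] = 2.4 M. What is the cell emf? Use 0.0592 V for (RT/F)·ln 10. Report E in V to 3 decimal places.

+0.129 V

Since E°(Fe²⁺/Fe) > E°(Ga³⁺/Ga), Fe²⁺/Fe serves as the cathode.
E°cell = E°cat − E°an = −0.43 − (−0.55) = +0.12 V; n = 6.
The balanced reaction is 3 Fe²⁺(aq) + 2 Ga(s) → 3 Fe(s) + 2 Ga³⁺(aq), so Q = [Ga³⁺(aq)]^2 / [Fe²⁺(aq)]^3 = 0.111 and log Q = −0.954.
By the Nernst equation, E = +0.12 − (0.0592/6)·(−0.954) = +0.129 V.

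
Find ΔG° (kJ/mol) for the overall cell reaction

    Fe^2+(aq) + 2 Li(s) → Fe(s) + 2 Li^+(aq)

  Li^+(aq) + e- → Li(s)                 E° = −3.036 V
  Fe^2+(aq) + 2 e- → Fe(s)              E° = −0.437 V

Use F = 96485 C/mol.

−502 kJ/mol

In the reaction as written Fe^2+(aq) is reduced, so the Fe²⁺/Fe couple is the cathode and Li⁺/Li is the anode.
E°cell = −0.437 − (−3.036) = +2.599 V; balancing electrons gives n = 2.
ΔG° = −nFE°cell = −(2)(96485)(+2.599) J/mol = −502 kJ/mol.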